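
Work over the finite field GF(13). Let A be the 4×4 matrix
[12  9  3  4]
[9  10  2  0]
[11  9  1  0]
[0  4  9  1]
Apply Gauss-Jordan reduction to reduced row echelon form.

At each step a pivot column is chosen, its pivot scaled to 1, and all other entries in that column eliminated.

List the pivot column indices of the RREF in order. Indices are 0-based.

pivot columns: 0, 1, 2, 3

step 1: normalize row 0 (÷12) = (1, 4, 10, 9)
  row 1: subtract 9×row0 = (0, 0, 3, 10)
  row 2: subtract 11×row0 = (0, 4, 8, 5)
step 2: exchange rows 1,2
step 2: normalize row 1 (÷4) = (0, 1, 2, 11)
  row 0: subtract 4×row1 = (1, 0, 2, 4)
  row 3: subtract 4×row1 = (0, 0, 1, 9)
step 3: normalize row 2 (÷3) = (0, 0, 1, 12)
  row 0: subtract 2×row2 = (1, 0, 0, 6)
  row 1: subtract 2×row2 = (0, 1, 0, 0)
  row 3: subtract 1×row2 = (0, 0, 0, 10)
step 4: normalize row 3 (÷10) = (0, 0, 0, 1)
  row 0: subtract 6×row3 = (1, 0, 0, 0)
  row 2: subtract 12×row3 = (0, 0, 1, 0)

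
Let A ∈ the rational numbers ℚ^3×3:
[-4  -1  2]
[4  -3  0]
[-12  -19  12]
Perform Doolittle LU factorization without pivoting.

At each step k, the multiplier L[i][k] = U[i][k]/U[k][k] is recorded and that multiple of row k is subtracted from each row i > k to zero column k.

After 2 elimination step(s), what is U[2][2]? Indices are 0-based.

[col 0] pivot -4
  R1 -= -1*R0 → (0, -4, 2)  (L[1][0] := -1)
  R2 -= 3*R0 → (0, -16, 6)  (L[2][0] := 3)
[col 1] pivot -4
  R2 -= 4*R1 → (0, 0, -2)  (L[2][1] := 4)

U[2][2] = -2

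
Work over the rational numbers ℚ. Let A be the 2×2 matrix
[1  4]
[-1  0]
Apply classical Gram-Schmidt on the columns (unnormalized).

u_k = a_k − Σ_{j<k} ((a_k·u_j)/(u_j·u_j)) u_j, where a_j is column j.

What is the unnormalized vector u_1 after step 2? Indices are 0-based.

Step 1: u_0 = a_0 = (1, -1).
Step 2: u_1 = a_1 − (2)·u_0 = (2, 2).

u_1 = (2, 2)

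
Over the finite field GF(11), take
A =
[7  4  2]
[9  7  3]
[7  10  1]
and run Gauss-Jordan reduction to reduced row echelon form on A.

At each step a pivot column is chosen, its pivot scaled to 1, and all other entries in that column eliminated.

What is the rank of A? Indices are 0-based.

rank = 3

step 1: normalize row 0 (÷7) = (1, 10, 5)
  row 1: subtract 9×row0 = (0, 5, 2)
  row 2: subtract 7×row0 = (0, 6, 10)
step 2: normalize row 1 (÷5) = (0, 1, 7)
  row 0: subtract 10×row1 = (1, 0, 1)
  row 2: subtract 6×row1 = (0, 0, 1)
step 3: normalize row 2 (÷1) = (0, 0, 1)
  row 0: subtract 1×row2 = (1, 0, 0)
  row 1: subtract 7×row2 = (0, 1, 0)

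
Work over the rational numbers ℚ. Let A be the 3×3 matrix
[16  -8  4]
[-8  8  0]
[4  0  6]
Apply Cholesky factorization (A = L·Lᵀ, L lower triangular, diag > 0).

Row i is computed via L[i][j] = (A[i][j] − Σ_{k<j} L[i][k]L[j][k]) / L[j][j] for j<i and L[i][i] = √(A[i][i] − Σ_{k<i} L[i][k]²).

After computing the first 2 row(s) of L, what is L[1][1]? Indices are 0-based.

Step 1: L[0][0] = √(16) = 4.
  L[1][0] = (-8) / L[0][0] = -2.
Step 2: L[1][1] = √(4) = 2.

L[1][1] = 2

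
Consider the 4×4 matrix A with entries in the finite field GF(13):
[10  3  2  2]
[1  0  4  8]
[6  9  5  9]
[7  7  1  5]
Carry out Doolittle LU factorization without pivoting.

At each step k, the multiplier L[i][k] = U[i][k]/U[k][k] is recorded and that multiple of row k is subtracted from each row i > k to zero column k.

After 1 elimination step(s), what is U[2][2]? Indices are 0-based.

U[2][2] = 9

Step 1: pivot at (0,0) is 10.
  row1 ← row1 − (4)·row0  ⇒  L[1][0]=4, U row1=(0, 1, 9, 0)
  row2 ← row2 − (11)·row0  ⇒  L[2][0]=11, U row2=(0, 2, 9, 0)
  row3 ← row3 − (2)·row0  ⇒  L[3][0]=2, U row3=(0, 1, 10, 1)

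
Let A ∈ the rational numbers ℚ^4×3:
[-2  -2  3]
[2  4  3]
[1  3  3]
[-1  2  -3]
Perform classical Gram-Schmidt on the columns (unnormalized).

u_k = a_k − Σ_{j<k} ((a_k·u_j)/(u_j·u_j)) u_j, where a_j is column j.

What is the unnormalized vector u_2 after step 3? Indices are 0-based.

u_2 = (669/161, 39/23, 366/161, -426/161)

Step 1: u_0 = a_0 = (-2, 2, 1, -1).
Step 2: u_1 = a_1 − (13/10)·u_0 = (3/5, 7/5, 17/10, 33/10).
Step 3: u_2 = a_2 − (3/5)·u_0 − (12/161)·u_1 = (669/161, 39/23, 366/161, -426/161).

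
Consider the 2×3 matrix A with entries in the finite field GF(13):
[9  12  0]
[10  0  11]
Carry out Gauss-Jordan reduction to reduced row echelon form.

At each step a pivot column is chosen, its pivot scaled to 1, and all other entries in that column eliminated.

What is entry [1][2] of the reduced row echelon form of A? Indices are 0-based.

M[1][2] = 6

[1] R0 /= 9  ⇒  (1, 10, 0)
     R1 -= 10·R0  ⇒  (0, 4, 11)
[2] R1 /= 4  ⇒  (0, 1, 6)
     R0 -= 10·R1  ⇒  (1, 0, 5)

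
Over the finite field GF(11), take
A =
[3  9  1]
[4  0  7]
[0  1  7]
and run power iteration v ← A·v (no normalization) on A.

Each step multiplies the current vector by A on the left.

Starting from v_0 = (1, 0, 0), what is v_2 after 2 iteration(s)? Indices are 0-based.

v_0 = (1, 0, 0).
v_1 = A·v_0 = (3, 4, 0).
v_2 = A·v_1 = (1, 1, 4).

v_2 = (1, 1, 4)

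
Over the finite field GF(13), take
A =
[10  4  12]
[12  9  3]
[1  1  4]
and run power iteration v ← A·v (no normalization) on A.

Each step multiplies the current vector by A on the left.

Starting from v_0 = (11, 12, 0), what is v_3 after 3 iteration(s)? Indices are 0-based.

v_3 = (9, 3, 9)

v_0 = (11, 12, 0).
v_1 = A·v_0 = (2, 6, 10).
v_2 = A·v_1 = (8, 4, 9).
v_3 = A·v_2 = (9, 3, 9).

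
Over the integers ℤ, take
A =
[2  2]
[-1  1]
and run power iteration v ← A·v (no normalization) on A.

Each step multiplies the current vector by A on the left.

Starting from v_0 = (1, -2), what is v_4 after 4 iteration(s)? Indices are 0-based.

v_0 = (1, -2).
v_1 = A·v_0 = (-2, -3).
v_2 = A·v_1 = (-10, -1).
v_3 = A·v_2 = (-22, 9).
v_4 = A·v_3 = (-26, 31).

v_4 = (-26, 31)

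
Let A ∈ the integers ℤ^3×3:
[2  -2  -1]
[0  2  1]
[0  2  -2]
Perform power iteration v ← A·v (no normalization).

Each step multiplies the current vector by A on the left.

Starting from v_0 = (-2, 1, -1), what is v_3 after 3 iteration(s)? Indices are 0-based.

v_3 = (-38, 6, 24)

v_0 = (-2, 1, -1).
v_1 = A·v_0 = (-5, 1, 4).
v_2 = A·v_1 = (-16, 6, -6).
v_3 = A·v_2 = (-38, 6, 24).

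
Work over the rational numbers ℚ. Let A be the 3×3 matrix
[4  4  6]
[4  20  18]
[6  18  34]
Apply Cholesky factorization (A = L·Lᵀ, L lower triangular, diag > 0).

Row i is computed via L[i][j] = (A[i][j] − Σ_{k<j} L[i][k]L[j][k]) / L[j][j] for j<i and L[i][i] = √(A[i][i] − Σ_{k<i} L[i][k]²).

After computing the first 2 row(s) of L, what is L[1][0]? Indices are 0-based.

L[1][0] = 2

Step 1: L[0][0] = √(4) = 2.
  L[1][0] = (4) / L[0][0] = 2.
Step 2: L[1][1] = √(16) = 4.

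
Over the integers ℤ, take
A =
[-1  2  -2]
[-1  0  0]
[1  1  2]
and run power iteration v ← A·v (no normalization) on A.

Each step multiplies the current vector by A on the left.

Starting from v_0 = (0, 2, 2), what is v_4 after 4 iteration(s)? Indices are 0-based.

v_4 = (12, 12, 24)

v_0 = (0, 2, 2).
v_1 = A·v_0 = (0, 0, 6).
v_2 = A·v_1 = (-12, 0, 12).
v_3 = A·v_2 = (-12, 12, 12).
v_4 = A·v_3 = (12, 12, 24).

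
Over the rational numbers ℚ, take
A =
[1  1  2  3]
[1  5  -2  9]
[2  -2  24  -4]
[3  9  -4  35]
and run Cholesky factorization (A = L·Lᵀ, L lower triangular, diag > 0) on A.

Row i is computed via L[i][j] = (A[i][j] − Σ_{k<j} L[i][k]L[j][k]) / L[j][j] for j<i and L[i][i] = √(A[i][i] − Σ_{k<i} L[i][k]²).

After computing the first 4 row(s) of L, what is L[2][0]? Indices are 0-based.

L[2][0] = 2

Step 1: L[0][0] = √(1) = 1.
  L[1][0] = (1) / L[0][0] = 1.
Step 2: L[1][1] = √(4) = 2.
  L[2][0] = (2) / L[0][0] = 2.
  L[2][1] = (-4) / L[1][1] = -2.
Step 3: L[2][2] = √(16) = 4.
  L[3][0] = (3) / L[0][0] = 3.
  L[3][1] = (6) / L[1][1] = 3.
  L[3][2] = (-4) / L[2][2] = -1.
Step 4: L[3][3] = √(16) = 4.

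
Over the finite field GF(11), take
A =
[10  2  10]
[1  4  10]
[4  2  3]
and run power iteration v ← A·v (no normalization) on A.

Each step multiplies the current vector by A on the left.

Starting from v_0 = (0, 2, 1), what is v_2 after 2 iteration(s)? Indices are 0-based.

v_0 = (0, 2, 1).
v_1 = A·v_0 = (3, 7, 7).
v_2 = A·v_1 = (4, 2, 3).

v_2 = (4, 2, 3)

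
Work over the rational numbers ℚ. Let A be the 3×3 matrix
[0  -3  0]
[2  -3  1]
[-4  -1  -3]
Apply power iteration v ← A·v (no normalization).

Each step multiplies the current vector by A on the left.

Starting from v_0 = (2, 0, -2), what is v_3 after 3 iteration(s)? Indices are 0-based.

v_3 = (24, 16, 20)

v_0 = (2, 0, -2).
v_1 = A·v_0 = (0, 2, -2).
v_2 = A·v_1 = (-6, -8, 4).
v_3 = A·v_2 = (24, 16, 20).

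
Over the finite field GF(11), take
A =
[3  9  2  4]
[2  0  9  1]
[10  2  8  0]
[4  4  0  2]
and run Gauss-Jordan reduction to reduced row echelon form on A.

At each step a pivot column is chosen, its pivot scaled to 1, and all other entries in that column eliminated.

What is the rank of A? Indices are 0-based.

rank = 4

pivot(0,0)=3: scale R0 → (1, 3, 8, 5)
  clear (1,0): R1 −= (2)R0 → (0, 5, 4, 2)
  clear (2,0): R2 −= (10)R0 → (0, 5, 5, 5)
  clear (3,0): R3 −= (4)R0 → (0, 3, 1, 4)
pivot(1,1)=5: scale R1 → (0, 1, 3, 7)
  clear (0,1): R0 −= (3)R1 → (1, 0, 10, 6)
  clear (2,1): R2 −= (5)R1 → (0, 0, 1, 3)
  clear (3,1): R3 −= (3)R1 → (0, 0, 3, 5)
pivot(2,2)=1: scale R2 → (0, 0, 1, 3)
  clear (0,2): R0 −= (10)R2 → (1, 0, 0, 9)
  clear (1,2): R1 −= (3)R2 → (0, 1, 0, 9)
  clear (3,2): R3 −= (3)R2 → (0, 0, 0, 7)
pivot(3,3)=7: scale R3 → (0, 0, 0, 1)
  clear (0,3): R0 −= (9)R3 → (1, 0, 0, 0)
  clear (1,3): R1 −= (9)R3 → (0, 1, 0, 0)
  clear (2,3): R2 −= (3)R3 → (0, 0, 1, 0)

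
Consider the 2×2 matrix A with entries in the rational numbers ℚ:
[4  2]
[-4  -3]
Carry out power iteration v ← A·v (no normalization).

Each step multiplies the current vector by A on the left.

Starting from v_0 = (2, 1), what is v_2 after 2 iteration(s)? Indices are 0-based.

v_2 = (18, -7)

v_0 = (2, 1).
v_1 = A·v_0 = (10, -11).
v_2 = A·v_1 = (18, -7).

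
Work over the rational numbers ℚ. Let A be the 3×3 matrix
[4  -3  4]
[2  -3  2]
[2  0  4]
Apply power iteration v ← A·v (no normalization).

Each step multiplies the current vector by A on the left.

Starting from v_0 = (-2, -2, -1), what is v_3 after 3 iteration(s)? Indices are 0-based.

v_3 = (-316, -116, -288)

v_0 = (-2, -2, -1).
v_1 = A·v_0 = (-6, 0, -8).
v_2 = A·v_1 = (-56, -28, -44).
v_3 = A·v_2 = (-316, -116, -288).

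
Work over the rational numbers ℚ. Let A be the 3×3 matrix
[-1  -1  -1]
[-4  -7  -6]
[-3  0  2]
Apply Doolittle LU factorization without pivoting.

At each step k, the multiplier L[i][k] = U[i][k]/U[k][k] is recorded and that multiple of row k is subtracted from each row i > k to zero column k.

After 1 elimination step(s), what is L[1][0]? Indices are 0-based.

L[1][0] = 4

Step 1: pivot at (0,0) is -1.
  row1 ← row1 − (4)·row0  ⇒  L[1][0]=4, U row1=(0, -3, -2)
  row2 ← row2 − (3)·row0  ⇒  L[2][0]=3, U row2=(0, 3, 5)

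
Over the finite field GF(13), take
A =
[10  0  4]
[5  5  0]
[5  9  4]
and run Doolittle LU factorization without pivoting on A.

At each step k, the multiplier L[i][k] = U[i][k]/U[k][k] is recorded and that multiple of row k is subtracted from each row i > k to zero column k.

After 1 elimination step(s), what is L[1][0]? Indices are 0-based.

L[1][0] = 7

k=0: U[0][0]=10
  eliminate (1,0): mult=7, new row 1: (0, 5, 11); set L[1][0]=7
  eliminate (2,0): mult=7, new row 2: (0, 9, 2); set L[2][0]=7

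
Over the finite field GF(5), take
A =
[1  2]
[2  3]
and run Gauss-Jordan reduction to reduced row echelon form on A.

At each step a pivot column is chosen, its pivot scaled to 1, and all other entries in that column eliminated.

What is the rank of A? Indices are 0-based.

step 1: normalize row 0 (÷1) = (1, 2)
  row 1: subtract 2×row0 = (0, 4)
step 2: normalize row 1 (÷4) = (0, 1)
  row 0: subtract 2×row1 = (1, 0)

rank = 2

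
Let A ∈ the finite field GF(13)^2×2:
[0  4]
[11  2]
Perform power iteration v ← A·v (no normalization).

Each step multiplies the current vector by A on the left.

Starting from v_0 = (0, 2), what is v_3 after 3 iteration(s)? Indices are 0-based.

v_0 = (0, 2).
v_1 = A·v_0 = (8, 4).
v_2 = A·v_1 = (3, 5).
v_3 = A·v_2 = (7, 4).

v_3 = (7, 4)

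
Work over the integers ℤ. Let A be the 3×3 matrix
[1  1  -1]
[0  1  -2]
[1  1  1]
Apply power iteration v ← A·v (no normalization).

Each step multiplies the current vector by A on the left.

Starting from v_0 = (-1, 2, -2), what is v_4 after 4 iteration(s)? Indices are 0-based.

v_0 = (-1, 2, -2).
v_1 = A·v_0 = (3, 6, -1).
v_2 = A·v_1 = (10, 8, 8).
v_3 = A·v_2 = (10, -8, 26).
v_4 = A·v_3 = (-24, -60, 28).

v_4 = (-24, -60, 28)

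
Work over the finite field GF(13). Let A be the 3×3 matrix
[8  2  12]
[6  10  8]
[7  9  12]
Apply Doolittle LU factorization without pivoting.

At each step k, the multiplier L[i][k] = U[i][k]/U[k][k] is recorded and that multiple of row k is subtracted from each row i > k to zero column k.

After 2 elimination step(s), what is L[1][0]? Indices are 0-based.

Step 1: pivot at (0,0) is 8.
  row1 ← row1 − (4)·row0  ⇒  L[1][0]=4, U row1=(0, 2, 12)
  row2 ← row2 − (9)·row0  ⇒  L[2][0]=9, U row2=(0, 4, 8)
Step 2: pivot at (1,1) is 2.
  row2 ← row2 − (2)·row1  ⇒  L[2][1]=2, U row2=(0, 0, 10)

L[1][0] = 4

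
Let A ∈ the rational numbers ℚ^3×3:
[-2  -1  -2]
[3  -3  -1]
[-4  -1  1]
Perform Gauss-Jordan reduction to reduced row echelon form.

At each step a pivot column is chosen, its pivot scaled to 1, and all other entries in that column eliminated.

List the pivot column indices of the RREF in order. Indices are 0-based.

pivot(0,0)=-2: scale R0 → (1, 1/2, 1)
  clear (1,0): R1 −= (3)R0 → (0, -9/2, -4)
  clear (2,0): R2 −= (-4)R0 → (0, 1, 5)
pivot(1,1)=-9/2: scale R1 → (0, 1, 8/9)
  clear (0,1): R0 −= (1/2)R1 → (1, 0, 5/9)
  clear (2,1): R2 −= (1)R1 → (0, 0, 37/9)
pivot(2,2)=37/9: scale R2 → (0, 0, 1)
  clear (0,2): R0 −= (5/9)R2 → (1, 0, 0)
  clear (1,2): R1 −= (8/9)R2 → (0, 1, 0)

pivot columns: 0, 1, 2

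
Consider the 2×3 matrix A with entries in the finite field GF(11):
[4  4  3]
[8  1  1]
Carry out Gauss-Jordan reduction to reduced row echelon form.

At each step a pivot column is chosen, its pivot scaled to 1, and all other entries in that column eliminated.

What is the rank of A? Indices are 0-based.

pivot(0,0)=4: scale R0 → (1, 1, 9)
  clear (1,0): R1 −= (8)R0 → (0, 4, 6)
pivot(1,1)=4: scale R1 → (0, 1, 7)
  clear (0,1): R0 −= (1)R1 → (1, 0, 2)

rank = 2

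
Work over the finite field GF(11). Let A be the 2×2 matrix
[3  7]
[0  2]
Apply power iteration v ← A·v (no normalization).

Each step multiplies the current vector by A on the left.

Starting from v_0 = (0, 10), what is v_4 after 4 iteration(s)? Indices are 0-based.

v_0 = (0, 10).
v_1 = A·v_0 = (4, 9).
v_2 = A·v_1 = (9, 7).
v_3 = A·v_2 = (10, 3).
v_4 = A·v_3 = (7, 6).

v_4 = (7, 6)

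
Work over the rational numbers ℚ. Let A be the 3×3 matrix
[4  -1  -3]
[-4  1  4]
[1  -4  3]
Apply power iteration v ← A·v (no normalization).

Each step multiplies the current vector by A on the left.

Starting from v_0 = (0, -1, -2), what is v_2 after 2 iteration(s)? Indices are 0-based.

v_0 = (0, -1, -2).
v_1 = A·v_0 = (7, -9, -2).
v_2 = A·v_1 = (43, -45, 37).

v_2 = (43, -45, 37)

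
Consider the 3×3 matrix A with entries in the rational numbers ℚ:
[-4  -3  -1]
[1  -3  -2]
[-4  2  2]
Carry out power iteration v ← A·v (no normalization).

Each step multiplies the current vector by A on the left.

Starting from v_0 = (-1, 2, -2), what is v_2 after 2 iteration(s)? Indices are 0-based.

v_0 = (-1, 2, -2).
v_1 = A·v_0 = (0, -3, 4).
v_2 = A·v_1 = (5, 1, 2).

v_2 = (5, 1, 2)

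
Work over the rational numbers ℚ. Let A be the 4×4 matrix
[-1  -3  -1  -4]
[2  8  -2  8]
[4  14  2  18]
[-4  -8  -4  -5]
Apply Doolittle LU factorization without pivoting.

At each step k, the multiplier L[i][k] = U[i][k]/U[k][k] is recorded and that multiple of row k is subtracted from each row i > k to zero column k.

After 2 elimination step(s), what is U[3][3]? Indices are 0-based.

Step 1: pivot at (0,0) is -1.
  row1 ← row1 − (-2)·row0  ⇒  L[1][0]=-2, U row1=(0, 2, -4, 0)
  row2 ← row2 − (-4)·row0  ⇒  L[2][0]=-4, U row2=(0, 2, -2, 2)
  row3 ← row3 − (4)·row0  ⇒  L[3][0]=4, U row3=(0, 4, 0, 11)
Step 2: pivot at (1,1) is 2.
  row2 ← row2 − (1)·row1  ⇒  L[2][1]=1, U row2=(0, 0, 2, 2)
  row3 ← row3 − (2)·row1  ⇒  L[3][1]=2, U row3=(0, 0, 8, 11)

U[3][3] = 11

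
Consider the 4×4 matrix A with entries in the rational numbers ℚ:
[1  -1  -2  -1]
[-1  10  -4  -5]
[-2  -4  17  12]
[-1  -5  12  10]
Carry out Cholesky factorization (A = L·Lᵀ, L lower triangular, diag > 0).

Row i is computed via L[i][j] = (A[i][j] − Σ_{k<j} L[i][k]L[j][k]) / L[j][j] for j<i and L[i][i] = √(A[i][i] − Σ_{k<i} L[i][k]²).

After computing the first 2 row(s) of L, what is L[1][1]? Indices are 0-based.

Step 1: L[0][0] = √(1) = 1.
  L[1][0] = (-1) / L[0][0] = -1.
Step 2: L[1][1] = √(9) = 3.

L[1][1] = 3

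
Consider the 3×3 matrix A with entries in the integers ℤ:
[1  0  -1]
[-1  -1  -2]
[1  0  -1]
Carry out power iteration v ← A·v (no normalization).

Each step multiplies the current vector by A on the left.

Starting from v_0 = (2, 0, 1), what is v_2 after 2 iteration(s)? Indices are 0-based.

v_0 = (2, 0, 1).
v_1 = A·v_0 = (1, -4, 1).
v_2 = A·v_1 = (0, 1, 0).

v_2 = (0, 1, 0)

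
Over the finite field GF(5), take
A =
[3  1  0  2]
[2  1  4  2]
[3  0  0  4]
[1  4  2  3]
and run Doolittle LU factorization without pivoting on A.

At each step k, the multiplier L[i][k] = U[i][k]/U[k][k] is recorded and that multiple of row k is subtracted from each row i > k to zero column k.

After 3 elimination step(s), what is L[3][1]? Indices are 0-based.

Step 1: pivot at (0,0) is 3.
  row1 ← row1 − (4)·row0  ⇒  L[1][0]=4, U row1=(0, 2, 4, 4)
  row2 ← row2 − (1)·row0  ⇒  L[2][0]=1, U row2=(0, 4, 0, 2)
  row3 ← row3 − (2)·row0  ⇒  L[3][0]=2, U row3=(0, 2, 2, 4)
Step 2: pivot at (1,1) is 2.
  row2 ← row2 − (2)·row1  ⇒  L[2][1]=2, U row2=(0, 0, 2, 4)
  row3 ← row3 − (1)·row1  ⇒  L[3][1]=1, U row3=(0, 0, 3, 0)
Step 3: pivot at (2,2) is 2.
  row3 ← row3 − (4)·row2  ⇒  L[3][2]=4, U row3=(0, 0, 0, 4)

L[3][1] = 1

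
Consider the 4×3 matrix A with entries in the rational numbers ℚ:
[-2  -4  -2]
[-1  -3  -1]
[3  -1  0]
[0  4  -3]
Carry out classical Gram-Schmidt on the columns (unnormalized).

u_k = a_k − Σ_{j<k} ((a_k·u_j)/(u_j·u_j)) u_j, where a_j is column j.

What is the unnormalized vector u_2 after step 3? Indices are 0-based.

Step 1: u_0 = a_0 = (-2, -1, 3, 0).
Step 2: u_1 = a_1 − (4/7)·u_0 = (-20/7, -17/7, -19/7, 4).
Step 3: u_2 = a_2 − (5/14)·u_0 − (-27/262)·u_1 = (-207/131, -117/131, -177/131, -339/131).

u_2 = (-207/131, -117/131, -177/131, -339/131)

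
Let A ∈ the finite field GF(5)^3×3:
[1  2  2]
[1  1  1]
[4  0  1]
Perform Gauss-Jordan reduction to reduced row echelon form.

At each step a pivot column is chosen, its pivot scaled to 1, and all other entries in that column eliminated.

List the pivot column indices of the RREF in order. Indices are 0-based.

pivot columns: 0, 1, 2

pivot(0,0)=1: scale R0 → (1, 2, 2)
  clear (1,0): R1 −= (1)R0 → (0, 4, 4)
  clear (2,0): R2 −= (4)R0 → (0, 2, 3)
pivot(1,1)=4: scale R1 → (0, 1, 1)
  clear (0,1): R0 −= (2)R1 → (1, 0, 0)
  clear (2,1): R2 −= (2)R1 → (0, 0, 1)
pivot(2,2)=1: scale R2 → (0, 0, 1)
  clear (1,2): R1 −= (1)R2 → (0, 1, 0)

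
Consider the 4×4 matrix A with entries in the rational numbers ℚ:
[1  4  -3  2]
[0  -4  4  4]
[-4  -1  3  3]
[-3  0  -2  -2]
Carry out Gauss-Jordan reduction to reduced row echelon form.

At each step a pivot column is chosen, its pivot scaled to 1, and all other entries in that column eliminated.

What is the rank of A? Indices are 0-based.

rank = 4

[1] R0 /= 1  ⇒  (1, 4, -3, 2)
     R2 -= -4·R0  ⇒  (0, 15, -9, 11)
     R3 -= -3·R0  ⇒  (0, 12, -11, 4)
[2] R1 /= -4  ⇒  (0, 1, -1, -1)
     R0 -= 4·R1  ⇒  (1, 0, 1, 6)
     R2 -= 15·R1  ⇒  (0, 0, 6, 26)
     R3 -= 12·R1  ⇒  (0, 0, 1, 16)
[3] R2 /= 6  ⇒  (0, 0, 1, 13/3)
     R0 -= 1·R2  ⇒  (1, 0, 0, 5/3)
     R1 -= -1·R2  ⇒  (0, 1, 0, 10/3)
     R3 -= 1·R2  ⇒  (0, 0, 0, 35/3)
[4] R3 /= 35/3  ⇒  (0, 0, 0, 1)
     R0 -= 5/3·R3  ⇒  (1, 0, 0, 0)
     R1 -= 10/3·R3  ⇒  (0, 1, 0, 0)
     R2 -= 13/3·R3  ⇒  (0, 0, 1, 0)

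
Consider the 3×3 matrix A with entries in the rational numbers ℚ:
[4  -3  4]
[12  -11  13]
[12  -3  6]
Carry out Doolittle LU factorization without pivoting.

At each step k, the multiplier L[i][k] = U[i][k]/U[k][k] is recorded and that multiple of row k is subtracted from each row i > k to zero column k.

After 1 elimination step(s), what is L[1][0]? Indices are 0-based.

L[1][0] = 3

[col 0] pivot 4
  R1 -= 3*R0 → (0, -2, 1)  (L[1][0] := 3)
  R2 -= 3*R0 → (0, 6, -6)  (L[2][0] := 3)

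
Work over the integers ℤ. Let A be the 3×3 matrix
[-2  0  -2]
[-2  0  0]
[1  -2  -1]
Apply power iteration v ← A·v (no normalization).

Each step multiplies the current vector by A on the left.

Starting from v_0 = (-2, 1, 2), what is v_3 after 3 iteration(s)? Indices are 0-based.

v_3 = (-20, -24, 14)

v_0 = (-2, 1, 2).
v_1 = A·v_0 = (0, 4, -6).
v_2 = A·v_1 = (12, 0, -2).
v_3 = A·v_2 = (-20, -24, 14).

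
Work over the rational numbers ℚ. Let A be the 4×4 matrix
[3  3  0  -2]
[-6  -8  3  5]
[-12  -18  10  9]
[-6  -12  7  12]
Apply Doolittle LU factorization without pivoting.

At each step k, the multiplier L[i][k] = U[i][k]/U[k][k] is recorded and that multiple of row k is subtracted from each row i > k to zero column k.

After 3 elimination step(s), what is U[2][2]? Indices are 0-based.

Step 1: pivot at (0,0) is 3.
  row1 ← row1 − (-2)·row0  ⇒  L[1][0]=-2, U row1=(0, -2, 3, 1)
  row2 ← row2 − (-4)·row0  ⇒  L[2][0]=-4, U row2=(0, -6, 10, 1)
  row3 ← row3 − (-2)·row0  ⇒  L[3][0]=-2, U row3=(0, -6, 7, 8)
Step 2: pivot at (1,1) is -2.
  row2 ← row2 − (3)·row1  ⇒  L[2][1]=3, U row2=(0, 0, 1, -2)
  row3 ← row3 − (3)·row1  ⇒  L[3][1]=3, U row3=(0, 0, -2, 5)
Step 3: pivot at (2,2) is 1.
  row3 ← row3 − (-2)·row2  ⇒  L[3][2]=-2, U row3=(0, 0, 0, 1)

U[2][2] = 1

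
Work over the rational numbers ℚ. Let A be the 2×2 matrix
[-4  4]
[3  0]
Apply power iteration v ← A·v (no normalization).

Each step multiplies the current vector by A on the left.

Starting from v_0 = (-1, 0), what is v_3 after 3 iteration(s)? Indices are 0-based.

v_0 = (-1, 0).
v_1 = A·v_0 = (4, -3).
v_2 = A·v_1 = (-28, 12).
v_3 = A·v_2 = (160, -84).

v_3 = (160, -84)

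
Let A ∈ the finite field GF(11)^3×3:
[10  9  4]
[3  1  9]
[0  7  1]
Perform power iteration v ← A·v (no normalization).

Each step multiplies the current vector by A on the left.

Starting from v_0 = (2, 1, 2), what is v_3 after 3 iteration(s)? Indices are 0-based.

v_0 = (2, 1, 2).
v_1 = A·v_0 = (4, 3, 9).
v_2 = A·v_1 = (4, 8, 8).
v_3 = A·v_2 = (1, 4, 9).

v_3 = (1, 4, 9)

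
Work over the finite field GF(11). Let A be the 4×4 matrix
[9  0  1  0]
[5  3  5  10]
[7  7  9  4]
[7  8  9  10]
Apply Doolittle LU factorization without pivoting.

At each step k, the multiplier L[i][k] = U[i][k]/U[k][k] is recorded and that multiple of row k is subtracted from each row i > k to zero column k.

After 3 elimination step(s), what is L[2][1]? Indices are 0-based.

[col 0] pivot 9
  R1 -= 3*R0 → (0, 3, 2, 10)  (L[1][0] := 3)
  R2 -= 2*R0 → (0, 7, 7, 4)  (L[2][0] := 2)
  R3 -= 2*R0 → (0, 8, 7, 10)  (L[3][0] := 2)
[col 1] pivot 3
  R2 -= 6*R1 → (0, 0, 6, 10)  (L[2][1] := 6)
  R3 -= 10*R1 → (0, 0, 9, 9)  (L[3][1] := 10)
[col 2] pivot 6
  R3 -= 7*R2 → (0, 0, 0, 5)  (L[3][2] := 7)

L[2][1] = 6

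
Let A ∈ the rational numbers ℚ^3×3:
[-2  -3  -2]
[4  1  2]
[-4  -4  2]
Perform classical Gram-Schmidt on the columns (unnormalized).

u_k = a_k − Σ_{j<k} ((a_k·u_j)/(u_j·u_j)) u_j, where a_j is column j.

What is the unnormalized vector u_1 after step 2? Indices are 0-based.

Step 1: u_0 = a_0 = (-2, 4, -4).
Step 2: u_1 = a_1 − (13/18)·u_0 = (-14/9, -17/9, -10/9).

u_1 = (-14/9, -17/9, -10/9)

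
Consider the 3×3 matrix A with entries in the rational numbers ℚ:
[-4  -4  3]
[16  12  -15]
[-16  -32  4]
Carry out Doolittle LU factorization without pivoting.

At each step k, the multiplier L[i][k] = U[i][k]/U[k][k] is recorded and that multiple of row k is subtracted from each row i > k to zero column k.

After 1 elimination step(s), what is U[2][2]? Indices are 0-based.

U[2][2] = -8

k=0: U[0][0]=-4
  eliminate (1,0): mult=-4, new row 1: (0, -4, -3); set L[1][0]=-4
  eliminate (2,0): mult=4, new row 2: (0, -16, -8); set L[2][0]=4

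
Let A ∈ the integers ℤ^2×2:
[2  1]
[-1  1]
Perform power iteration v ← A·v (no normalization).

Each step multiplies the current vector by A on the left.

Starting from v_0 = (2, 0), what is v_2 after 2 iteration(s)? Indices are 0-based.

v_2 = (6, -6)

v_0 = (2, 0).
v_1 = A·v_0 = (4, -2).
v_2 = A·v_1 = (6, -6).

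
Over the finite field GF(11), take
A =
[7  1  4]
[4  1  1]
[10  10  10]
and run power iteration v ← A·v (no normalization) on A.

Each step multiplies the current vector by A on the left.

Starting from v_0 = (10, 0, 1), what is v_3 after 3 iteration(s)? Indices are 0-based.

v_3 = (6, 5, 0)

v_0 = (10, 0, 1).
v_1 = A·v_0 = (8, 8, 0).
v_2 = A·v_1 = (9, 7, 6).
v_3 = A·v_2 = (6, 5, 0).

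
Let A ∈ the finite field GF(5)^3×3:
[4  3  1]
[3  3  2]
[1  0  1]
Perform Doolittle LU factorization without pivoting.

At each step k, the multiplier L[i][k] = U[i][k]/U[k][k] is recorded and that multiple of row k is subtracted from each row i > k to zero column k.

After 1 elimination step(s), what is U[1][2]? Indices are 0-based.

U[1][2] = 0

Step 1: pivot at (0,0) is 4.
  row1 ← row1 − (2)·row0  ⇒  L[1][0]=2, U row1=(0, 2, 0)
  row2 ← row2 − (4)·row0  ⇒  L[2][0]=4, U row2=(0, 3, 2)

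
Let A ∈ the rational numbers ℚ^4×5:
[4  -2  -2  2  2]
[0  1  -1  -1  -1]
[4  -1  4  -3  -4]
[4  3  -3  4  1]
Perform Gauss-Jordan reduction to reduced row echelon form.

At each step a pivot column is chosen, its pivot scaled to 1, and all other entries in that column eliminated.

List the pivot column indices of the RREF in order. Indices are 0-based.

step 1: normalize row 0 (÷4) = (1, -1/2, -1/2, 1/2, 1/2)
  row 2: subtract 4×row0 = (0, 1, 6, -5, -6)
  row 3: subtract 4×row0 = (0, 5, -1, 2, -1)
step 2: normalize row 1 (÷1) = (0, 1, -1, -1, -1)
  row 0: subtract -1/2×row1 = (1, 0, -1, 0, 0)
  row 2: subtract 1×row1 = (0, 0, 7, -4, -5)
  row 3: subtract 5×row1 = (0, 0, 4, 7, 4)
step 3: normalize row 2 (÷7) = (0, 0, 1, -4/7, -5/7)
  row 0: subtract -1×row2 = (1, 0, 0, -4/7, -5/7)
  row 1: subtract -1×row2 = (0, 1, 0, -11/7, -12/7)
  row 3: subtract 4×row2 = (0, 0, 0, 65/7, 48/7)
step 4: normalize row 3 (÷65/7) = (0, 0, 0, 1, 48/65)
  row 0: subtract -4/7×row3 = (1, 0, 0, 0, -19/65)
  row 1: subtract -11/7×row3 = (0, 1, 0, 0, -36/65)
  row 2: subtract -4/7×row3 = (0, 0, 1, 0, -19/65)

pivot columns: 0, 1, 2, 3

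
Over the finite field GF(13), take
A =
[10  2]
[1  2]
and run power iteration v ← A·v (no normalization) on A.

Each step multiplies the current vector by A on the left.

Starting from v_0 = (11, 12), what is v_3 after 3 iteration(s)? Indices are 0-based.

v_0 = (11, 12).
v_1 = A·v_0 = (4, 9).
v_2 = A·v_1 = (6, 9).
v_3 = A·v_2 = (0, 11).

v_3 = (0, 11)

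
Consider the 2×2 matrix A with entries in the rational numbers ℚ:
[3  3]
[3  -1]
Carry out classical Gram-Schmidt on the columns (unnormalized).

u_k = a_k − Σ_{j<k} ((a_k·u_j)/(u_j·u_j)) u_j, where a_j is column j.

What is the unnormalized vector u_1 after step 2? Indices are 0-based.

u_1 = (2, -2)

Step 1: u_0 = a_0 = (3, 3).
Step 2: u_1 = a_1 − (1/3)·u_0 = (2, -2).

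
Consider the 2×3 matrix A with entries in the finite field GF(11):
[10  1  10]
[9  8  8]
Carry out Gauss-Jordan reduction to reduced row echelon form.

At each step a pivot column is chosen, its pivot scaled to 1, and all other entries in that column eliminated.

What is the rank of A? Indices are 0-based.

pivot(0,0)=10: scale R0 → (1, 10, 1)
  clear (1,0): R1 −= (9)R0 → (0, 6, 10)
pivot(1,1)=6: scale R1 → (0, 1, 9)
  clear (0,1): R0 −= (10)R1 → (1, 0, 10)

rank = 2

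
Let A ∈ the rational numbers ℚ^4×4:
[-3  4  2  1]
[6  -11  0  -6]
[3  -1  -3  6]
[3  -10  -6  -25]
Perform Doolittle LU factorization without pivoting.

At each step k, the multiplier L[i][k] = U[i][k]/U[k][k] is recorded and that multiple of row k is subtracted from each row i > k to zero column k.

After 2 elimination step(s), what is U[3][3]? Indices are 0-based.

U[3][3] = -16

Step 1: pivot at (0,0) is -3.
  row1 ← row1 − (-2)·row0  ⇒  L[1][0]=-2, U row1=(0, -3, 4, -4)
  row2 ← row2 − (-1)·row0  ⇒  L[2][0]=-1, U row2=(0, 3, -1, 7)
  row3 ← row3 − (-1)·row0  ⇒  L[3][0]=-1, U row3=(0, -6, -4, -24)
Step 2: pivot at (1,1) is -3.
  row2 ← row2 − (-1)·row1  ⇒  L[2][1]=-1, U row2=(0, 0, 3, 3)
  row3 ← row3 − (2)·row1  ⇒  L[3][1]=2, U row3=(0, 0, -12, -16)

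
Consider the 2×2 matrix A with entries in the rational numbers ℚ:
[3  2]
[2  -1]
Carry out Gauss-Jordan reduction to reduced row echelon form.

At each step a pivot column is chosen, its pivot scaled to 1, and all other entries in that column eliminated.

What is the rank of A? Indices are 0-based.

step 1: normalize row 0 (÷3) = (1, 2/3)
  row 1: subtract 2×row0 = (0, -7/3)
step 2: normalize row 1 (÷-7/3) = (0, 1)
  row 0: subtract 2/3×row1 = (1, 0)

rank = 2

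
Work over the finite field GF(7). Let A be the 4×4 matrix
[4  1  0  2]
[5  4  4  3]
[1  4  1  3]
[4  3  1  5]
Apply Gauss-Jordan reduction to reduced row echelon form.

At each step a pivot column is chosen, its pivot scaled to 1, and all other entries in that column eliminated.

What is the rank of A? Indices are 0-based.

step 1: normalize row 0 (÷4) = (1, 2, 0, 4)
  row 1: subtract 5×row0 = (0, 1, 4, 4)
  row 2: subtract 1×row0 = (0, 2, 1, 6)
  row 3: subtract 4×row0 = (0, 2, 1, 3)
step 2: normalize row 1 (÷1) = (0, 1, 4, 4)
  row 0: subtract 2×row1 = (1, 0, 6, 3)
  row 2: subtract 2×row1 = (0, 0, 0, 5)
  row 3: subtract 2×row1 = (0, 0, 0, 2)
skip col 2 (zero from row 2)
step 3: normalize row 2 (÷5) = (0, 0, 0, 1)
  row 0: subtract 3×row2 = (1, 0, 6, 0)
  row 1: subtract 4×row2 = (0, 1, 4, 0)
  row 3: subtract 2×row2 = (0, 0, 0, 0)

rank = 3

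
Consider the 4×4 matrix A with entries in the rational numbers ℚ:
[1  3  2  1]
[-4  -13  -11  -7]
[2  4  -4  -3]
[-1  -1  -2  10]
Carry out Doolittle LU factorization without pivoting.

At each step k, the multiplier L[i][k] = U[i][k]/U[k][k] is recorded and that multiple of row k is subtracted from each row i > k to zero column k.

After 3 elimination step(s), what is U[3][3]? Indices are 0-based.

k=0: U[0][0]=1
  eliminate (1,0): mult=-4, new row 1: (0, -1, -3, -3); set L[1][0]=-4
  eliminate (2,0): mult=2, new row 2: (0, -2, -8, -5); set L[2][0]=2
  eliminate (3,0): mult=-1, new row 3: (0, 2, 0, 11); set L[3][0]=-1
k=1: U[1][1]=-1
  eliminate (2,1): mult=2, new row 2: (0, 0, -2, 1); set L[2][1]=2
  eliminate (3,1): mult=-2, new row 3: (0, 0, -6, 5); set L[3][1]=-2
k=2: U[2][2]=-2
  eliminate (3,2): mult=3, new row 3: (0, 0, 0, 2); set L[3][2]=3

U[3][3] = 2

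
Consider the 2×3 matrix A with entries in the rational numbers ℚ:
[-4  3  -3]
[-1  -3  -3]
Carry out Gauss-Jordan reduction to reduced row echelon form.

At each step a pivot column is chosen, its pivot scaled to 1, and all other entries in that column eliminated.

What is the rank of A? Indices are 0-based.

pivot(0,0)=-4: scale R0 → (1, -3/4, 3/4)
  clear (1,0): R1 −= (-1)R0 → (0, -15/4, -9/4)
pivot(1,1)=-15/4: scale R1 → (0, 1, 3/5)
  clear (0,1): R0 −= (-3/4)R1 → (1, 0, 6/5)

rank = 2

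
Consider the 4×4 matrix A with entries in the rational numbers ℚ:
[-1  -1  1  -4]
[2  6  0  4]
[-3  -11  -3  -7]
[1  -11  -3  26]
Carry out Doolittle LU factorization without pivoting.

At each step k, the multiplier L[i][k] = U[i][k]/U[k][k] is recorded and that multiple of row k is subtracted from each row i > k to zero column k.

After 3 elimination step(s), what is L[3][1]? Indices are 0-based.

Step 1: pivot at (0,0) is -1.
  row1 ← row1 − (-2)·row0  ⇒  L[1][0]=-2, U row1=(0, 4, 2, -4)
  row2 ← row2 − (3)·row0  ⇒  L[2][0]=3, U row2=(0, -8, -6, 5)
  row3 ← row3 − (-1)·row0  ⇒  L[3][0]=-1, U row3=(0, -12, -2, 22)
Step 2: pivot at (1,1) is 4.
  row2 ← row2 − (-2)·row1  ⇒  L[2][1]=-2, U row2=(0, 0, -2, -3)
  row3 ← row3 − (-3)·row1  ⇒  L[3][1]=-3, U row3=(0, 0, 4, 10)
Step 3: pivot at (2,2) is -2.
  row3 ← row3 − (-2)·row2  ⇒  L[3][2]=-2, U row3=(0, 0, 0, 4)

L[3][1] = -3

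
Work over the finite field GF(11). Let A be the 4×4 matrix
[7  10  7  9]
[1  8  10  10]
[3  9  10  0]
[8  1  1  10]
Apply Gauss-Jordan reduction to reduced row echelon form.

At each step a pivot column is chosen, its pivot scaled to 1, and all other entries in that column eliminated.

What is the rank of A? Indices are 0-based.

[1] R0 /= 7  ⇒  (1, 3, 1, 6)
     R1 -= 1·R0  ⇒  (0, 5, 9, 4)
     R2 -= 3·R0  ⇒  (0, 0, 7, 4)
     R3 -= 8·R0  ⇒  (0, 10, 4, 6)
[2] R1 /= 5  ⇒  (0, 1, 4, 3)
     R0 -= 3·R1  ⇒  (1, 0, 0, 8)
     R3 -= 10·R1  ⇒  (0, 0, 8, 9)
[3] R2 /= 7  ⇒  (0, 0, 1, 10)
     R1 -= 4·R2  ⇒  (0, 1, 0, 7)
     R3 -= 8·R2  ⇒  (0, 0, 0, 6)
[4] R3 /= 6  ⇒  (0, 0, 0, 1)
     R0 -= 8·R3  ⇒  (1, 0, 0, 0)
     R1 -= 7·R3  ⇒  (0, 1, 0, 0)
     R2 -= 10·R3  ⇒  (0, 0, 1, 0)

rank = 4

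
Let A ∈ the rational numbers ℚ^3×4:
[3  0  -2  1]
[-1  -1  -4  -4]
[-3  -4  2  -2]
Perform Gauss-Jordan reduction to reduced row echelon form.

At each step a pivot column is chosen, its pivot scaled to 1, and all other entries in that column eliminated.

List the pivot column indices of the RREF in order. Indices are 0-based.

step 1: normalize row 0 (÷3) = (1, 0, -2/3, 1/3)
  row 1: subtract -1×row0 = (0, -1, -14/3, -11/3)
  row 2: subtract -3×row0 = (0, -4, 0, -1)
step 2: normalize row 1 (÷-1) = (0, 1, 14/3, 11/3)
  row 2: subtract -4×row1 = (0, 0, 56/3, 41/3)
step 3: normalize row 2 (÷56/3) = (0, 0, 1, 41/56)
  row 0: subtract -2/3×row2 = (1, 0, 0, 23/28)
  row 1: subtract 14/3×row2 = (0, 1, 0, 1/4)

pivot columns: 0, 1, 2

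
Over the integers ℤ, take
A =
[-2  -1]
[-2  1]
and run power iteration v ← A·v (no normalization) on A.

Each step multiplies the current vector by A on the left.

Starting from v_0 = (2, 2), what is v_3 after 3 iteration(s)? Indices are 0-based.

v_0 = (2, 2).
v_1 = A·v_0 = (-6, -2).
v_2 = A·v_1 = (14, 10).
v_3 = A·v_2 = (-38, -18).

v_3 = (-38, -18)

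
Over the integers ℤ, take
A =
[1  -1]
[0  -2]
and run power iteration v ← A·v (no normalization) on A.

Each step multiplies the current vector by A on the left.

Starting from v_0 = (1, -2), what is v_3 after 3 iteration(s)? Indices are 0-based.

v_3 = (7, 16)

v_0 = (1, -2).
v_1 = A·v_0 = (3, 4).
v_2 = A·v_1 = (-1, -8).
v_3 = A·v_2 = (7, 16).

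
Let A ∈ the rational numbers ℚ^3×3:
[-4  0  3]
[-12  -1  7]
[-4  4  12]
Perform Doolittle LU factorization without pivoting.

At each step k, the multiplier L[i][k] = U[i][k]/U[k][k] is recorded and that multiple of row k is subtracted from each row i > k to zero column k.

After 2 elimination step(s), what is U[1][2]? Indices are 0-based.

U[1][2] = -2

k=0: U[0][0]=-4
  eliminate (1,0): mult=3, new row 1: (0, -1, -2); set L[1][0]=3
  eliminate (2,0): mult=1, new row 2: (0, 4, 9); set L[2][0]=1
k=1: U[1][1]=-1
  eliminate (2,1): mult=-4, new row 2: (0, 0, 1); set L[2][1]=-4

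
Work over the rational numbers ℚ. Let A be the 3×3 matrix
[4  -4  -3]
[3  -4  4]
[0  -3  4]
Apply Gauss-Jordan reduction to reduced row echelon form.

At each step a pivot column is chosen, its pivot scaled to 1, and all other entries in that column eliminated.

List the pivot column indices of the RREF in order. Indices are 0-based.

[1] R0 /= 4  ⇒  (1, -1, -3/4)
     R1 -= 3·R0  ⇒  (0, -1, 25/4)
[2] R1 /= -1  ⇒  (0, 1, -25/4)
     R0 -= -1·R1  ⇒  (1, 0, -7)
     R2 -= -3·R1  ⇒  (0, 0, -59/4)
[3] R2 /= -59/4  ⇒  (0, 0, 1)
     R0 -= -7·R2  ⇒  (1, 0, 0)
     R1 -= -25/4·R2  ⇒  (0, 1, 0)

pivot columns: 0, 1, 2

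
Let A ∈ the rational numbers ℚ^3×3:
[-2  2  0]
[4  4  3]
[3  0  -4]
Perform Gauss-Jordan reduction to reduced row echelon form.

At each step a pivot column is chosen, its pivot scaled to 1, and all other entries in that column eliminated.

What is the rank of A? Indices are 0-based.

[1] R0 /= -2  ⇒  (1, -1, 0)
     R1 -= 4·R0  ⇒  (0, 8, 3)
     R2 -= 3·R0  ⇒  (0, 3, -4)
[2] R1 /= 8  ⇒  (0, 1, 3/8)
     R0 -= -1·R1  ⇒  (1, 0, 3/8)
     R2 -= 3·R1  ⇒  (0, 0, -41/8)
[3] R2 /= -41/8  ⇒  (0, 0, 1)
     R0 -= 3/8·R2  ⇒  (1, 0, 0)
     R1 -= 3/8·R2  ⇒  (0, 1, 0)

rank = 3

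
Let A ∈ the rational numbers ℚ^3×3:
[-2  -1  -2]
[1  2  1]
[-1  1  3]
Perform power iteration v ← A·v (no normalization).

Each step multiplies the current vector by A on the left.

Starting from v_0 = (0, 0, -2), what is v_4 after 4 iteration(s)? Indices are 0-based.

v_0 = (0, 0, -2).
v_1 = A·v_0 = (4, -2, -6).
v_2 = A·v_1 = (6, -6, -24).
v_3 = A·v_2 = (42, -30, -84).
v_4 = A·v_3 = (114, -102, -324).

v_4 = (114, -102, -324)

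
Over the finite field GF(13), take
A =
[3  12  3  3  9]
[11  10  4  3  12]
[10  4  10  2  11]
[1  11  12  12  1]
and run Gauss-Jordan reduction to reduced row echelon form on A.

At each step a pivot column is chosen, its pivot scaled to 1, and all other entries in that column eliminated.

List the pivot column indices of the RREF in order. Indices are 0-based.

step 1: normalize row 0 (÷3) = (1, 4, 1, 1, 3)
  row 1: subtract 11×row0 = (0, 5, 6, 5, 5)
  row 2: subtract 10×row0 = (0, 3, 0, 5, 7)
  row 3: subtract 1×row0 = (0, 7, 11, 11, 11)
step 2: normalize row 1 (÷5) = (0, 1, 9, 1, 1)
  row 0: subtract 4×row1 = (1, 0, 4, 10, 12)
  row 2: subtract 3×row1 = (0, 0, 12, 2, 4)
  row 3: subtract 7×row1 = (0, 0, 0, 4, 4)
step 3: normalize row 2 (÷12) = (0, 0, 1, 11, 9)
  row 0: subtract 4×row2 = (1, 0, 0, 5, 2)
  row 1: subtract 9×row2 = (0, 1, 0, 6, 11)
step 4: normalize row 3 (÷4) = (0, 0, 0, 1, 1)
  row 0: subtract 5×row3 = (1, 0, 0, 0, 10)
  row 1: subtract 6×row3 = (0, 1, 0, 0, 5)
  row 2: subtract 11×row3 = (0, 0, 1, 0, 11)

pivot columns: 0, 1, 2, 3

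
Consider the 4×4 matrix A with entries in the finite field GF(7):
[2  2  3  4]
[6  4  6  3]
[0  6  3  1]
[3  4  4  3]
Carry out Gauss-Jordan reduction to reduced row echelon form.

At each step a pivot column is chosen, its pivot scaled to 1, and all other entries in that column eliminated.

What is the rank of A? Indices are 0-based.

step 1: normalize row 0 (÷2) = (1, 1, 5, 2)
  row 1: subtract 6×row0 = (0, 5, 4, 5)
  row 3: subtract 3×row0 = (0, 1, 3, 4)
step 2: normalize row 1 (÷5) = (0, 1, 5, 1)
  row 0: subtract 1×row1 = (1, 0, 0, 1)
  row 2: subtract 6×row1 = (0, 0, 1, 2)
  row 3: subtract 1×row1 = (0, 0, 5, 3)
step 3: normalize row 2 (÷1) = (0, 0, 1, 2)
  row 1: subtract 5×row2 = (0, 1, 0, 5)
  row 3: subtract 5×row2 = (0, 0, 0, 0)
skip col 3 (zero from row 3)

rank = 3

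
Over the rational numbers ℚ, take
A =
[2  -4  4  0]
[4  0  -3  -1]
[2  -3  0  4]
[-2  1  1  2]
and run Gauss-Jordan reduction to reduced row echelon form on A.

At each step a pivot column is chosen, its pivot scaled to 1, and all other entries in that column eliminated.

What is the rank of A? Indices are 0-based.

rank = 4

pivot(0,0)=2: scale R0 → (1, -2, 2, 0)
  clear (1,0): R1 −= (4)R0 → (0, 8, -11, -1)
  clear (2,0): R2 −= (2)R0 → (0, 1, -4, 4)
  clear (3,0): R3 −= (-2)R0 → (0, -3, 5, 2)
pivot(1,1)=8: scale R1 → (0, 1, -11/8, -1/8)
  clear (0,1): R0 −= (-2)R1 → (1, 0, -3/4, -1/4)
  clear (2,1): R2 −= (1)R1 → (0, 0, -21/8, 33/8)
  clear (3,1): R3 −= (-3)R1 → (0, 0, 7/8, 13/8)
pivot(2,2)=-21/8: scale R2 → (0, 0, 1, -11/7)
  clear (0,2): R0 −= (-3/4)R2 → (1, 0, 0, -10/7)
  clear (1,2): R1 −= (-11/8)R2 → (0, 1, 0, -16/7)
  clear (3,2): R3 −= (7/8)R2 → (0, 0, 0, 3)
pivot(3,3)=3: scale R3 → (0, 0, 0, 1)
  clear (0,3): R0 −= (-10/7)R3 → (1, 0, 0, 0)
  clear (1,3): R1 −= (-16/7)R3 → (0, 1, 0, 0)
  clear (2,3): R2 −= (-11/7)R3 → (0, 0, 1, 0)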